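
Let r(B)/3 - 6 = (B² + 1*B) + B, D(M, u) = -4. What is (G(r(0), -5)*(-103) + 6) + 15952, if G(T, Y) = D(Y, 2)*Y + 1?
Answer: 13795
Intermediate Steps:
r(B) = 18 + 3*B² + 6*B (r(B) = 18 + 3*((B² + 1*B) + B) = 18 + 3*((B² + B) + B) = 18 + 3*((B + B²) + B) = 18 + 3*(B² + 2*B) = 18 + (3*B² + 6*B) = 18 + 3*B² + 6*B)
G(T, Y) = 1 - 4*Y (G(T, Y) = -4*Y + 1 = 1 - 4*Y)
(G(r(0), -5)*(-103) + 6) + 15952 = ((1 - 4*(-5))*(-103) + 6) + 15952 = ((1 + 20)*(-103) + 6) + 15952 = (21*(-103) + 6) + 15952 = (-2163 + 6) + 15952 = -2157 + 15952 = 13795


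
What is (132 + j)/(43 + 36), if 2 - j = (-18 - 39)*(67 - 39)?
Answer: 1730/79 ≈ 21.899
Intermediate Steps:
j = 1598 (j = 2 - (-18 - 39)*(67 - 39) = 2 - (-57)*28 = 2 - 1*(-1596) = 2 + 1596 = 1598)
(132 + j)/(43 + 36) = (132 + 1598)/(43 + 36) = 1730/79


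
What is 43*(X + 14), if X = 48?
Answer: 2666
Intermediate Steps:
43*(X + 14) = 43*(48 + 14) = 43*62 = 2666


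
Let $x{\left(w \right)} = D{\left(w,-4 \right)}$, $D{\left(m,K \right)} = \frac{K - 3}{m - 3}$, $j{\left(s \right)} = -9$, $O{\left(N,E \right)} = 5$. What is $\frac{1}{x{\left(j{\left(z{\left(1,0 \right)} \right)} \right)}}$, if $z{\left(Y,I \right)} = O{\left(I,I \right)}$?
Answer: $\frac{12}{7} \approx 1.7143$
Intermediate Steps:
$z{\left(Y,I \right)} = 5$
$D{\left(m,K \right)} = \frac{-3 + K}{-3 + m}$
$x{\left(w \right)} = - \frac{7}{-3 + w}$ ($x{\left(w \right)} = \frac{-3 - 4}{-3 + w} = \frac{1}{-3 + w} \left(-7\right) = - \frac{7}{-3 + w}$)
$\frac{1}{x{\left(j{\left(z{\left(1,0 \right)} \right)} \right)}} = \frac{1}{\left(-7\right) \frac{1}{-3 - 9}} = \frac{1}{\left(-7\right) \frac{1}{-12}} = \frac{1}{\left(-7\right) \left(- \frac{1}{12}\right)} = \frac{1}{\frac{7}{12}} = \frac{12}{7}$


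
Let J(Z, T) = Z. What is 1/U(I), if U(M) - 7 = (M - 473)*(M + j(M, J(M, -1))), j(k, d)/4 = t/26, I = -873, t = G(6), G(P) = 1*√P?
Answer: 198585985/233351396982841 + 34996*√6/233351396982841 ≈ 8.5138e-7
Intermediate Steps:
G(P) = √P
t = √6 ≈ 2.4495
j(k, d) = 2*√6/13 (j(k, d) = 4*(√6/26) = 2*√6/13)
U(M) = 7 + (-473 + M)*(M + 2*√6/13) (U(M) = 7 + (M - 473)*(M + 2*√6/13) = 7 + (-473 + M)*(M + 2*√6/13))
1/U(I) = 1/(7 + (-873)² - 473*(-873) - 946*√6/13 + (2/13)*(-873)*√6) = 1/(7 + 762129 + 412929 - 946*√6/13 - 1746*√6/13) = 1/(1175065 - 2692*√6/13)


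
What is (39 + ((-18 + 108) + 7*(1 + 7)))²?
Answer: 34225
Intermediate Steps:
(39 + ((-18 + 108) + 7*(1 + 7)))² = (39 + (90 + 7*8))² = (39 + (90 + 56))² = (39 + 146)² = 185² = 34225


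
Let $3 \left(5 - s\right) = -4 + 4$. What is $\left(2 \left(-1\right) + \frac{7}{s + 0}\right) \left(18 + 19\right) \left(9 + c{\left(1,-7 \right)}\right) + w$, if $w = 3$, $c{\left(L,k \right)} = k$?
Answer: $- \frac{207}{5} \approx -41.4$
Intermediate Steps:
$s = 5$ ($s = 5 - \frac{-4 + 4}{3} = 5 - 0 = 5 + 0 = 5$)
$\left(2 \left(-1\right) + \frac{7}{s + 0}\right) \left(18 + 19\right) \left(9 + c{\left(1,-7 \right)}\right) + w = \left(2 \left(-1\right) + \frac{7}{5 + 0}\right) \left(18 + 19\right) \left(9 - 7\right) + 3 = \left(-2 + \frac{7}{5}\right) 37 \cdot 2 + 3 = \left(-2 + 7 \cdot \frac{1}{5}\right) 74 + 3 = \left(-2 + \frac{7}{5}\right) 74 + 3 = \left(- \frac{3}{5}\right) 74 + 3 = - \frac{222}{5} + 3 = - \frac{207}{5}$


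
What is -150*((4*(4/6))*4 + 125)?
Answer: -20350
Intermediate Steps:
-150*((4*(4/6))*4 + 125) = -150*((4*(4*(1/6)))*4 + 125) = -150*((4*(2/3))*4 + 125) = -150*((8/3)*4 + 125) = -150*(32/3 + 125) = -150*407/3 = -20350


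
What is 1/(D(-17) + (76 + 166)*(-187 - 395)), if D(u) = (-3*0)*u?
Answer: -1/140844 ≈ -7.1001e-6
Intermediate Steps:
D(u) = 0 (D(u) = 0*u = 0)
1/(D(-17) + (76 + 166)*(-187 - 395)) = 1/(0 + (76 + 166)*(-187 - 395)) = 1/(0 + 242*(-582)) = 1/(0 - 140844) = 1/(-140844) = -1/140844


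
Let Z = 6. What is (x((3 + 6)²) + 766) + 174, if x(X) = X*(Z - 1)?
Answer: 1345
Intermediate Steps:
x(X) = 5*X (x(X) = X*(6 - 1) = X*5 = 5*X)
(x((3 + 6)²) + 766) + 174 = (5*(3 + 6)² + 766) + 174 = (5*9² + 766) + 174 = (5*81 + 766) + 174 = (405 + 766) + 174 = 1171 + 174 = 1345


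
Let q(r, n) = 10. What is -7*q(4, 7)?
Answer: -70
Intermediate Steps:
-7*q(4, 7) = -7*10 = -70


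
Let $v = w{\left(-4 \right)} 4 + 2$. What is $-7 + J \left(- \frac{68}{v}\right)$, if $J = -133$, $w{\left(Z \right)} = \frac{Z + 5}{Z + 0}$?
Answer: $9037$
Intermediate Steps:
$w{\left(Z \right)} = \frac{5 + Z}{Z}$
$v = 1$ ($v = \frac{5 - 4}{-4} \cdot 4 + 2 = \left(- \frac{1}{4}\right) 1 \cdot 4 + 2 = \left(- \frac{1}{4}\right) 4 + 2 = -1 + 2 = 1$)
$-7 + J \left(- \frac{68}{v}\right) = -7 - 133 \left(- \frac{68}{1}\right) = -7 - 133 \left(\left(-68\right) 1\right) = -7 - -9044 = -7 + 9044 = 9037$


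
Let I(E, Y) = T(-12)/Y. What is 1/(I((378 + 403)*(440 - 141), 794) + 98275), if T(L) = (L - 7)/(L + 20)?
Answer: 6352/624242781 ≈ 1.0176e-5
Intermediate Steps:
T(L) = (-7 + L)/(20 + L)
I(E, Y) = -19/(8*Y) (I(E, Y) = ((-7 - 12)/(20 - 12))/Y = (-19/8)/Y = ((⅛)*(-19))/Y = -19/(8*Y))
1/(I((378 + 403)*(440 - 141), 794) + 98275) = 1/(-19/8/794 + 98275) = 1/(-19/8*1/794 + 98275) = 1/(-19/6352 + 98275) = 1/(624242781/6352) = 6352/624242781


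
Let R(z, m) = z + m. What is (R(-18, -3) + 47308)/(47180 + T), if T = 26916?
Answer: 47287/74096 ≈ 0.63819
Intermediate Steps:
R(z, m) = m + z
(R(-18, -3) + 47308)/(47180 + T) = ((-3 - 18) + 47308)/(47180 + 26916) = (-21 + 47308)/74096 = 47287*(1/74096) = 47287/74096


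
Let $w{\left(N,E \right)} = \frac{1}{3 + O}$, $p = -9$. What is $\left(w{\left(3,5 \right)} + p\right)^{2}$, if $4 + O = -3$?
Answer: $\frac{1369}{16} \approx 85.563$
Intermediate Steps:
$O = -7$ ($O = -4 - 3 = -7$)
$w{\left(N,E \right)} = - \frac{1}{4}$ ($w{\left(N,E \right)} = \frac{1}{3 - 7} = \frac{1}{-4} = - \frac{1}{4}$)
$\left(w{\left(3,5 \right)} + p\right)^{2} = \left(- \frac{1}{4} - 9\right)^{2} = \left(- \frac{37}{4}\right)^{2} = \frac{1369}{16}$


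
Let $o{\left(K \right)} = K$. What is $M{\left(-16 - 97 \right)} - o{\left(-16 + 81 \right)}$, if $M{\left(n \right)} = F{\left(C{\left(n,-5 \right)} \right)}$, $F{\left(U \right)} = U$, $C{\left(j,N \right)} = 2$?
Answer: $-63$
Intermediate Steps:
$M{\left(n \right)} = 2$
$M{\left(-16 - 97 \right)} - o{\left(-16 + 81 \right)} = 2 - \left(-16 + 81\right) = 2 - 65 = -63$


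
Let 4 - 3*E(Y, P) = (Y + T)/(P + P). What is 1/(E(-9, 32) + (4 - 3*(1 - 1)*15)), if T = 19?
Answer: 32/169 ≈ 0.18935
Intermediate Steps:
E(Y, P) = 4/3 - (19 + Y)/(6*P) (E(Y, P) = 4/3 - (Y + 19)/(3*(P + P)) = 4/3 - (19 + Y)/(3*(2*P)) = 4/3 - (19 + Y)*1/(2*P)/3 = 4/3 - (19 + Y)/(6*P))
1/(E(-9, 32) + (4 - 3*(1 - 1)*15)) = 1/((⅙)*(-19 - 1*(-9) + 8*32)/32 + (4 - 3*(1 - 1)*15)) = 1/((⅙)*(1/32)*(-19 + 9 + 256) + (4 - 3*0*15)) = 1/((⅙)*(1/32)*246 + (4 + 0*15)) = 1/(41/32 + (4 + 0)) = 1/(41/32 + 4) = 1/(169/32) = 32/169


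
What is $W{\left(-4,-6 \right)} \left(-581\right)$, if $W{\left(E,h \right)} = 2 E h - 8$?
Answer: $-23240$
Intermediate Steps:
$W{\left(E,h \right)} = -8 + 2 E h$ ($W{\left(E,h \right)} = 2 E h - 8 = -8 + 2 E h$)
$W{\left(-4,-6 \right)} \left(-581\right) = \left(-8 + 2 \left(-4\right) \left(-6\right)\right) \left(-581\right) = \left(-8 + 48\right) \left(-581\right) = 40 \left(-581\right) = -23240$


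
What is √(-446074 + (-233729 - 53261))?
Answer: 2*I*√183266 ≈ 856.19*I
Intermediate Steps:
√(-446074 + (-233729 - 53261)) = √(-446074 - 286990) = √(-733064) = 2*I*√183266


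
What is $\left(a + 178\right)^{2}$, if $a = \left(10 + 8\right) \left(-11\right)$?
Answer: $400$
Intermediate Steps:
$a = -198$ ($a = 18 \left(-11\right) = -198$)
$\left(a + 178\right)^{2} = \left(-198 + 178\right)^{2} = \left(-20\right)^{2} = 400$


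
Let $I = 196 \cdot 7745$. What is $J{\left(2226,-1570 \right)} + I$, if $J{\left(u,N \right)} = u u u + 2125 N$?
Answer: $11028180946$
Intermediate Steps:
$I = 1518020$
$J{\left(u,N \right)} = u^{3} + 2125 N$ ($J{\left(u,N \right)} = u^{2} u + 2125 N = u^{3} + 2125 N$)
$J{\left(2226,-1570 \right)} + I = \left(2226^{3} + 2125 \left(-1570\right)\right) + 1518020 = \left(11029999176 - 3336250\right) + 1518020 = 11026662926 + 1518020 = 11028180946$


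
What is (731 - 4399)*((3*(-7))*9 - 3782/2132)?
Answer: 372971410/533 ≈ 6.9976e+5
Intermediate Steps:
(731 - 4399)*((3*(-7))*9 - 3782/2132) = -3668*(-21*9 - 3782*1/2132) = -3668*(-189 - 1891/1066) = -3668*(-203365/1066) = 372971410/533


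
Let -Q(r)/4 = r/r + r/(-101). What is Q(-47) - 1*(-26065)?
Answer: 2631973/101 ≈ 26059.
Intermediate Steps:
Q(r) = -4 + 4*r/101 (Q(r) = -4*(r/r + r/(-101)) = -4*(1 + r*(-1/101)) = -4*(1 - r/101) = -4 + 4*r/101)
Q(-47) - 1*(-26065) = (-4 + (4/101)*(-47)) - 1*(-26065) = (-4 - 188/101) + 26065 = -592/101 + 26065 = 2631973/101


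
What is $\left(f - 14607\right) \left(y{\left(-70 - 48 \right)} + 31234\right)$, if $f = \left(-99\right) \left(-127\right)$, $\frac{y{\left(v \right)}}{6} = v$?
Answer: $-62089884$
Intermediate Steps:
$y{\left(v \right)} = 6 v$
$f = 12573$
$\left(f - 14607\right) \left(y{\left(-70 - 48 \right)} + 31234\right) = \left(12573 - 14607\right) \left(6 \left(-70 - 48\right) + 31234\right) = - 2034 \left(6 \left(-118\right) + 31234\right) = - 2034 \left(-708 + 31234\right) = \left(-2034\right) 30526 = -62089884$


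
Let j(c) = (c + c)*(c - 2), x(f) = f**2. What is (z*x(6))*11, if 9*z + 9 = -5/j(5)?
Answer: -1210/3 ≈ -403.33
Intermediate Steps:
j(c) = 2*c*(-2 + c) (j(c) = (2*c)*(-2 + c) = 2*c*(-2 + c))
z = -55/54 (z = -1 + (-5*1/(10*(-2 + 5)))/9 = -1 + (-5/(2*5*3))/9 = -1 + (-5/30)/9 = -1 + (-5*1/30)/9 = -1 + (1/9)*(-1/6) = -1 - 1/54 = -55/54 ≈ -1.0185)
(z*x(6))*11 = -55/54*6**2*11 = -55/54*36*11 = -110/3*11 = -1210/3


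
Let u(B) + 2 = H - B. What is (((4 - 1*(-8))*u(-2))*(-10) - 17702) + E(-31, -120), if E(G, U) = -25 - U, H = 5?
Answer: -18207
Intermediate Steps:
u(B) = 3 - B (u(B) = -2 + (5 - B) = 3 - B)
(((4 - 1*(-8))*u(-2))*(-10) - 17702) + E(-31, -120) = (((4 - 1*(-8))*(3 - 1*(-2)))*(-10) - 17702) + (-25 - 1*(-120)) = (((4 + 8)*(3 + 2))*(-10) - 17702) + (-25 + 120) = ((12*5)*(-10) - 17702) + 95 = (60*(-10) - 17702) + 95 = (-600 - 17702) + 95 = -18302 + 95 = -18207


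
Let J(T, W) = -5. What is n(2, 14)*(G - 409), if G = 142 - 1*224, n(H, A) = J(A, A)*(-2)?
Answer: -4910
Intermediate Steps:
n(H, A) = 10 (n(H, A) = -5*(-2) = 10)
G = -82 (G = 142 - 224 = -82)
n(2, 14)*(G - 409) = 10*(-82 - 409) = 10*(-491) = -4910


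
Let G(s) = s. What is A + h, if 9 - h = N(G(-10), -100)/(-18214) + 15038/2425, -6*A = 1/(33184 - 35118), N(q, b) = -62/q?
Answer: 717343378781/256268247900 ≈ 2.7992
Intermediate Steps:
A = 1/11604 (A = -1/(6*(33184 - 35118)) = -1/6/(-1934) = -1/6*(-1/1934) = 1/11604 ≈ 8.6177e-5)
h = 123633453/44168950 (h = 9 - (-62/(-10)/(-18214) + 15038/2425) = 9 - (-62*(-1/10)*(-1/18214) + 15038*(1/2425)) = 9 - ((31/5)*(-1/18214) + 15038/2425) = 9 - (-31/91070 + 15038/2425) = 9 - 1*273887097/44168950 = 9 - 273887097/44168950 = 123633453/44168950 ≈ 2.7991)
A + h = 1/11604 + 123633453/44168950 = 717343378781/256268247900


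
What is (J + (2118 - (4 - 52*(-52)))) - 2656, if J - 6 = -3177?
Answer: -6417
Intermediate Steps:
J = -3171 (J = 6 - 3177 = -3171)
(J + (2118 - (4 - 52*(-52)))) - 2656 = (-3171 + (2118 - (4 - 52*(-52)))) - 2656 = (-3171 + (2118 - (4 + 2704))) - 2656 = (-3171 + (2118 - 1*2708)) - 2656 = (-3171 + (2118 - 2708)) - 2656 = (-3171 - 590) - 2656 = -3761 - 2656 = -6417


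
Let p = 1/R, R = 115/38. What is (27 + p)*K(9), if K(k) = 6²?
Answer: 113148/115 ≈ 983.90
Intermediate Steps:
R = 115/38 (R = 115*(1/38) = 115/38 ≈ 3.0263)
K(k) = 36
p = 38/115 (p = 1/(115/38) = 38/115 ≈ 0.33043)
(27 + p)*K(9) = (27 + 38/115)*36 = (3143/115)*36 = 113148/115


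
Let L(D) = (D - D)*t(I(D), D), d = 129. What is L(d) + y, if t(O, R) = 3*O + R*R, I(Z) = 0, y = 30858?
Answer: 30858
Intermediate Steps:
t(O, R) = R**2 + 3*O (t(O, R) = 3*O + R**2 = R**2 + 3*O)
L(D) = 0 (L(D) = (D - D)*(D**2 + 3*0) = 0*(D**2 + 0) = 0*D**2 = 0)
L(d) + y = 0 + 30858 = 30858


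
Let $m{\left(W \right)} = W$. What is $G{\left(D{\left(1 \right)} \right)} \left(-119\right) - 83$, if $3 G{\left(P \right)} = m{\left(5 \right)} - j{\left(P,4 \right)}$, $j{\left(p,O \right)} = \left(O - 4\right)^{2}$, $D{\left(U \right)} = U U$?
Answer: $- \frac{844}{3} \approx -281.33$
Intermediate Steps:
$D{\left(U \right)} = U^{2}$
$j{\left(p,O \right)} = \left(-4 + O\right)^{2}$
$G{\left(P \right)} = \frac{5}{3}$ ($G{\left(P \right)} = \frac{5 - \left(-4 + 4\right)^{2}}{3} = \frac{5 - 0^{2}}{3} = \frac{5 - 0}{3} = \frac{5 + 0}{3} = \frac{1}{3} \cdot 5 = \frac{5}{3}$)
$G{\left(D{\left(1 \right)} \right)} \left(-119\right) - 83 = \frac{5}{3} \left(-119\right) - 83 = - \frac{595}{3} - 83 = - \frac{844}{3}$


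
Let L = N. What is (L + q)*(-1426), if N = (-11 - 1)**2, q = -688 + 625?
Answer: -115506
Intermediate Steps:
q = -63
N = 144 (N = (-12)**2 = 144)
L = 144
(L + q)*(-1426) = (144 - 63)*(-1426) = 81*(-1426) = -115506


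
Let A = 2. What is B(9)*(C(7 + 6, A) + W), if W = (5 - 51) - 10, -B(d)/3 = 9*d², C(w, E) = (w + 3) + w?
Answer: 59049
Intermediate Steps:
C(w, E) = 3 + 2*w (C(w, E) = (3 + w) + w = 3 + 2*w)
B(d) = -27*d²
W = -56 (W = -46 - 10 = -56)
B(9)*(C(7 + 6, A) + W) = (-27*9²)*((3 + 2*(7 + 6)) - 56) = (-27*81)*((3 + 2*13) - 56) = -2187*((3 + 26) - 56) = -2187*(29 - 56) = -2187*(-27) = 59049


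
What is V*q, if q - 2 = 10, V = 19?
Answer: 228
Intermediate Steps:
q = 12 (q = 2 + 10 = 12)
V*q = 19*12 = 228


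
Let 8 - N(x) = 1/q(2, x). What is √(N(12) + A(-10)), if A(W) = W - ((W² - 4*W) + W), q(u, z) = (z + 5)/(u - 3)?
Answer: I*√38131/17 ≈ 11.487*I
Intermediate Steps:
q(u, z) = (5 + z)/(-3 + u)
A(W) = -W² + 4*W (A(W) = W - (W² - 3*W) = W + (-W² + 3*W) = -W² + 4*W)
N(x) = 8 - 1/(-5 - x) (N(x) = 8 - 1/((5 + x)/(-3 + 2)) = 8 - 1/((5 + x)/(-1)) = 8 - 1/((-(5 + x))) = 8 - 1/(-5 - x))
√(N(12) + A(-10)) = √((41 + 8*12)/(5 + 12) - 10*(4 - 1*(-10))) = √((41 + 96)/17 - 10*(4 + 10)) = √((1/17)*137 - 10*14) = √(137/17 - 140) = √(-2243/17) = I*√38131/17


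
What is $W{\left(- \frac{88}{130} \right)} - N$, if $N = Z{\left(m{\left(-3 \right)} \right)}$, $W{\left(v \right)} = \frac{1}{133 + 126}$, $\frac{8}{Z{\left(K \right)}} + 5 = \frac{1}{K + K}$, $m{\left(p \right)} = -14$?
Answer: $\frac{58157}{36519} \approx 1.5925$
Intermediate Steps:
$Z{\left(K \right)} = \frac{8}{-5 + \frac{1}{2 K}}$ ($Z{\left(K \right)} = \frac{8}{-5 + \frac{1}{K + K}} = \frac{8}{-5 + \frac{1}{2 K}}$)
$W{\left(v \right)} = \frac{1}{259}$
$N = - \frac{224}{141}$ ($N = \left(-16\right) \left(-14\right) \frac{1}{-1 + 10 \left(-14\right)} = \left(-16\right) \left(-14\right) \frac{1}{-1 - 140} = \left(-16\right) \left(-14\right) \frac{1}{-141} = \left(-16\right) \left(-14\right) \left(- \frac{1}{141}\right) = - \frac{224}{141} \approx -1.5887$)
$W{\left(- \frac{88}{130} \right)} - N = \frac{1}{259} - - \frac{224}{141} = \frac{1}{259} + \frac{224}{141} = \frac{58157}{36519}$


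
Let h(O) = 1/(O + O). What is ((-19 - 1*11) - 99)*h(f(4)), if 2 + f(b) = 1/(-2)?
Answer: 129/5 ≈ 25.800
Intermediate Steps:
f(b) = -5/2 (f(b) = -2 + 1/(-2) = -2 + 1*(-1/2) = -2 - 1/2 = -5/2)
h(O) = 1/(2*O)
((-19 - 1*11) - 99)*h(f(4)) = ((-19 - 1*11) - 99)*(1/(2*(-5/2))) = ((-19 - 11) - 99)*((1/2)*(-2/5)) = (-30 - 99)*(-1/5) = -129*(-1/5) = 129/5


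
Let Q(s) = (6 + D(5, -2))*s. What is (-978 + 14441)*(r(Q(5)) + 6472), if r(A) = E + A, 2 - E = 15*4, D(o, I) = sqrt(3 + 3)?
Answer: 86755572 + 67315*sqrt(6) ≈ 8.6920e+7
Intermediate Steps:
D(o, I) = sqrt(6)
E = -58 (E = 2 - 15*4 = 2 - 1*60 = 2 - 60 = -58)
Q(s) = s*(6 + sqrt(6)) (Q(s) = (6 + sqrt(6))*s = s*(6 + sqrt(6)))
r(A) = -58 + A
(-978 + 14441)*(r(Q(5)) + 6472) = (-978 + 14441)*((-58 + 5*(6 + sqrt(6))) + 6472) = 13463*((-58 + (30 + 5*sqrt(6))) + 6472) = 13463*((-28 + 5*sqrt(6)) + 6472) = 13463*(6444 + 5*sqrt(6)) = 86755572 + 67315*sqrt(6)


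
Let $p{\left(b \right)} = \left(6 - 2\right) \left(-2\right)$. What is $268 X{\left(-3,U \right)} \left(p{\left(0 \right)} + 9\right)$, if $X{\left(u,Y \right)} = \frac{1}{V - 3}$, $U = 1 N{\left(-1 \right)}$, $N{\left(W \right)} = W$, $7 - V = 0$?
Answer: $67$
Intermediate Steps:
$V = 7$ ($V = 7 - 0 = 7 + 0 = 7$)
$p{\left(b \right)} = -8$ ($p{\left(b \right)} = 4 \left(-2\right) = -8$)
$U = -1$ ($U = 1 \left(-1\right) = -1$)
$X{\left(u,Y \right)} = \frac{1}{4}$ ($X{\left(u,Y \right)} = \frac{1}{7 - 3} = \frac{1}{4}$)
$268 X{\left(-3,U \right)} \left(p{\left(0 \right)} + 9\right) = 268 \frac{-8 + 9}{4} = 268 \cdot \frac{1}{4} \cdot 1 = 268 \cdot \frac{1}{4} = 67$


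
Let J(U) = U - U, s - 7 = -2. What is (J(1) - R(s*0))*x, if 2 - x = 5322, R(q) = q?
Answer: 0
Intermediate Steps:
s = 5 (s = 7 - 2 = 5)
J(U) = 0
x = -5320 (x = 2 - 1*5322 = 2 - 5322 = -5320)
(J(1) - R(s*0))*x = (0 - 5*0)*(-5320) = (0 - 1*0)*(-5320) = (0 + 0)*(-5320) = 0*(-5320) = 0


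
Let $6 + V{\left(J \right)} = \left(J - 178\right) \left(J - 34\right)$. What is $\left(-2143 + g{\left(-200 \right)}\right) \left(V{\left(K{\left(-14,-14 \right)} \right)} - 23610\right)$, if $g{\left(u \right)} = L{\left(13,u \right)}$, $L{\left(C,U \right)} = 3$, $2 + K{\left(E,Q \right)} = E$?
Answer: $29780240$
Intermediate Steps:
$K{\left(E,Q \right)} = -2 + E$
$V{\left(J \right)} = -6 + \left(-178 + J\right) \left(-34 + J\right)$ ($V{\left(J \right)} = -6 + \left(J - 178\right) \left(J - 34\right) = -6 + \left(-178 + J\right) \left(-34 + J\right)$)
$g{\left(u \right)} = 3$
$\left(-2143 + g{\left(-200 \right)}\right) \left(V{\left(K{\left(-14,-14 \right)} \right)} - 23610\right) = \left(-2143 + 3\right) \left(\left(6046 + \left(-2 - 14\right)^{2} - 212 \left(-2 - 14\right)\right) - 23610\right) = - 2140 \left(\left(6046 + \left(-16\right)^{2} - -3392\right) - 23610\right) = - 2140 \left(\left(6046 + 256 + 3392\right) - 23610\right) = - 2140 \left(9694 - 23610\right) = \left(-2140\right) \left(-13916\right) = 29780240$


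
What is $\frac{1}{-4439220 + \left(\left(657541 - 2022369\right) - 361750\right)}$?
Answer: $- \frac{1}{6165798} \approx -1.6218 \cdot 10^{-7}$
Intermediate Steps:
$\frac{1}{-4439220 + \left(\left(657541 - 2022369\right) - 361750\right)} = \frac{1}{-4439220 - 1726578} = \frac{1}{-6165798} = - \frac{1}{6165798}$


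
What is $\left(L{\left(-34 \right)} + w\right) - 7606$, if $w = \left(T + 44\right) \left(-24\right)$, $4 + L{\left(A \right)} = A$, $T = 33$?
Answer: $-9492$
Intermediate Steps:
$L{\left(A \right)} = -4 + A$
$w = -1848$ ($w = \left(33 + 44\right) \left(-24\right) = 77 \left(-24\right) = -1848$)
$\left(L{\left(-34 \right)} + w\right) - 7606 = \left(\left(-4 - 34\right) - 1848\right) - 7606 = \left(-38 - 1848\right) - 7606 = -1886 - 7606 = -9492$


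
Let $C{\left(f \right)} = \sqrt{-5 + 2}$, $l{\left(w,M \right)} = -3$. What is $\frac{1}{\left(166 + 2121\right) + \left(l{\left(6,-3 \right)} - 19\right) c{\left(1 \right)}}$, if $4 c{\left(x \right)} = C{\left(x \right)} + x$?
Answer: $\frac{1521}{3470222} + \frac{11 i \sqrt{3}}{10410666} \approx 0.0004383 + 1.8301 \cdot 10^{-6} i$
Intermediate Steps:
$C{\left(f \right)} = i \sqrt{3}$ ($C{\left(f \right)} = \sqrt{-3} = i \sqrt{3}$)
$c{\left(x \right)} = \frac{x}{4} + \frac{i \sqrt{3}}{4}$ ($c{\left(x \right)} = \frac{i \sqrt{3} + x}{4} = \frac{x + i \sqrt{3}}{4} = \frac{x}{4} + \frac{i \sqrt{3}}{4}$)
$\frac{1}{\left(166 + 2121\right) + \left(l{\left(6,-3 \right)} - 19\right) c{\left(1 \right)}} = \frac{1}{\left(166 + 2121\right) + \left(-3 - 19\right) \left(\frac{1}{4} \cdot 1 + \frac{i \sqrt{3}}{4}\right)} = \frac{1}{2287 - 22 \left(\frac{1}{4} + \frac{i \sqrt{3}}{4}\right)} = \frac{1}{2287 - \left(\frac{11}{2} + \frac{11 i \sqrt{3}}{2}\right)} = \frac{1}{\frac{4563}{2} - \frac{11 i \sqrt{3}}{2}}$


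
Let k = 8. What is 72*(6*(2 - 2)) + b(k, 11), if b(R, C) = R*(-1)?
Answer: -8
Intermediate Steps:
b(R, C) = -R
72*(6*(2 - 2)) + b(k, 11) = 72*(6*(2 - 2)) - 1*8 = 72*(6*0) - 8 = 72*0 - 8 = 0 - 8 = -8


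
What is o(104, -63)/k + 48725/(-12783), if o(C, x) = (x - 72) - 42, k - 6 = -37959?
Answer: -205221926/53905911 ≈ -3.8070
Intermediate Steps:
k = -37953 (k = 6 - 37959 = -37953)
o(C, x) = -114 + x (o(C, x) = (-72 + x) - 42 = -114 + x)
o(104, -63)/k + 48725/(-12783) = (-114 - 63)/(-37953) + 48725/(-12783) = -177*(-1/37953) + 48725*(-1/12783) = 59/12651 - 48725/12783 = -205221926/53905911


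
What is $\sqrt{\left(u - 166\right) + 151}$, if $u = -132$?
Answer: $7 i \sqrt{3} \approx 12.124 i$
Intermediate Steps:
$\sqrt{\left(u - 166\right) + 151} = \sqrt{\left(-132 - 166\right) + 151} = \sqrt{-298 + 151} = \sqrt{-147} = 7 i \sqrt{3}$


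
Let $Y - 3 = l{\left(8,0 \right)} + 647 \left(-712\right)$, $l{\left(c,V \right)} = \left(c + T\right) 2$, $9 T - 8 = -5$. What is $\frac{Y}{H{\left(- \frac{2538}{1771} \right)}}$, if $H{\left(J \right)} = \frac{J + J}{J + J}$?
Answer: $- \frac{1381933}{3} \approx -4.6064 \cdot 10^{5}$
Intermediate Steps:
$T = \frac{1}{3}$ ($T = \frac{8}{9} + \frac{1}{9} \left(-5\right) = \frac{8}{9} - \frac{5}{9} = \frac{1}{3} \approx 0.33333$)
$H{\left(J \right)} = 1$ ($H{\left(J \right)} = \frac{2 J}{2 J} = 2 J \frac{1}{2 J} = 1$)
$l{\left(c,V \right)} = \frac{2}{3} + 2 c$ ($l{\left(c,V \right)} = \left(c + \frac{1}{3}\right) 2 = \left(\frac{1}{3} + c\right) 2 = \frac{2}{3} + 2 c$)
$Y = - \frac{1381933}{3}$ ($Y = 3 + \left(\left(\frac{2}{3} + 2 \cdot 8\right) + 647 \left(-712\right)\right) = 3 + \left(\left(\frac{2}{3} + 16\right) - 460664\right) = 3 + \left(\frac{50}{3} - 460664\right) = 3 - \frac{1381942}{3} = - \frac{1381933}{3} \approx -4.6064 \cdot 10^{5}$)
$\frac{Y}{H{\left(- \frac{2538}{1771} \right)}} = - \frac{1381933}{3 \cdot 1} = \left(- \frac{1381933}{3}\right) 1 = - \frac{1381933}{3}$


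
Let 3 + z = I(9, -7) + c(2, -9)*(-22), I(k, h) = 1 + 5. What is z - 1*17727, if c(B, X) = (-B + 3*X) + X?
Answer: -16888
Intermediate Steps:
c(B, X) = -B + 4*X
I(k, h) = 6
z = 839 (z = -3 + (6 + (-1*2 + 4*(-9))*(-22)) = -3 + (6 + (-2 - 36)*(-22)) = -3 + (6 - 38*(-22)) = -3 + (6 + 836) = -3 + 842 = 839)
z - 1*17727 = 839 - 1*17727 = 839 - 17727 = -16888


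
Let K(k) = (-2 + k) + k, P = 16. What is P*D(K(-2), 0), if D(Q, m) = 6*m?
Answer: 0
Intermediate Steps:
K(k) = -2 + 2*k
P*D(K(-2), 0) = 16*(6*0) = 16*0 = 0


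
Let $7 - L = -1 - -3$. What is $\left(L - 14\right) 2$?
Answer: $-18$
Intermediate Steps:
$L = 5$ ($L = 7 - \left(-1 - -3\right) = 7 - \left(-1 + 3\right) = 7 - 2 = 5$)
$\left(L - 14\right) 2 = \left(5 - 14\right) 2 = \left(-9\right) 2 = -18$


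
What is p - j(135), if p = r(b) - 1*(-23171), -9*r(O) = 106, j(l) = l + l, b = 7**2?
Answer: 206003/9 ≈ 22889.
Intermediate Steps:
b = 49
j(l) = 2*l
r(O) = -106/9 (r(O) = -1/9*106 = -106/9)
p = 208433/9 (p = -106/9 - 1*(-23171) = -106/9 + 23171 = 208433/9 ≈ 23159.)
p - j(135) = 208433/9 - 2*135 = 208433/9 - 1*270 = 208433/9 - 270 = 206003/9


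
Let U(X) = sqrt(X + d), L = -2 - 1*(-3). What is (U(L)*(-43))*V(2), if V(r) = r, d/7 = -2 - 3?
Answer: -86*I*sqrt(34) ≈ -501.46*I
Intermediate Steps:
d = -35 (d = 7*(-2 - 3) = 7*(-5) = -35)
L = 1 (L = -2 + 3 = 1)
U(X) = sqrt(-35 + X) (U(X) = sqrt(X - 35) = sqrt(-35 + X))
(U(L)*(-43))*V(2) = (sqrt(-35 + 1)*(-43))*2 = (sqrt(-34)*(-43))*2 = ((I*sqrt(34))*(-43))*2 = -43*I*sqrt(34)*2 = -86*I*sqrt(34)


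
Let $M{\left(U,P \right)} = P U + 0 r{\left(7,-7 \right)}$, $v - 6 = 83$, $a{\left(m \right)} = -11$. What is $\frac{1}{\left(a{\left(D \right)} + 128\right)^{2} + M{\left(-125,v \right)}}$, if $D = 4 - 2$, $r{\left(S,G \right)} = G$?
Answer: $\frac{1}{2564} \approx 0.00039002$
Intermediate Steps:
$D = 2$ ($D = 4 - 2 = 2$)
$v = 89$ ($v = 6 + 83 = 89$)
$M{\left(U,P \right)} = P U$ ($M{\left(U,P \right)} = P U + 0 \left(-7\right) = P U + 0 = P U$)
$\frac{1}{\left(a{\left(D \right)} + 128\right)^{2} + M{\left(-125,v \right)}} = \frac{1}{\left(-11 + 128\right)^{2} + 89 \left(-125\right)} = \frac{1}{117^{2} - 11125} = \frac{1}{13689 - 11125} = \frac{1}{2564}$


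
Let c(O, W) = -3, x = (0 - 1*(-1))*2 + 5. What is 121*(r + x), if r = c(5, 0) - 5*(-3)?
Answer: 2299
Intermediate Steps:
x = 7 (x = (0 + 1)*2 + 5 = 1*2 + 5 = 2 + 5 = 7)
r = 12 (r = -3 - 5*(-3) = -3 + 15 = 12)
121*(r + x) = 121*(12 + 7) = 121*19 = 2299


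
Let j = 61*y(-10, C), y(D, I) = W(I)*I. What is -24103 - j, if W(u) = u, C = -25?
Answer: -62228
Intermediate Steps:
y(D, I) = I**2 (y(D, I) = I*I = I**2)
j = 38125 (j = 61*(-25)**2 = 61*625 = 38125)
-24103 - j = -24103 - 1*38125 = -24103 - 38125 = -62228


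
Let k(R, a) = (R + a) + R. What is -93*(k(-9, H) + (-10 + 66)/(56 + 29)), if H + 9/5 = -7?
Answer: 206646/85 ≈ 2431.1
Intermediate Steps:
H = -44/5 (H = -9/5 - 7 = -44/5 ≈ -8.8000)
k(R, a) = a + 2*R
-93*(k(-9, H) + (-10 + 66)/(56 + 29)) = -93*((-44/5 + 2*(-9)) + (-10 + 66)/(56 + 29)) = -93*((-44/5 - 18) + 56/85) = -93*(-134/5 + 56*(1/85)) = -93*(-134/5 + 56/85) = -93*(-2222/85) = 206646/85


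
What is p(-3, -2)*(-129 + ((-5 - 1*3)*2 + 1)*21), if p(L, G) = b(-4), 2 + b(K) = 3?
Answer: -444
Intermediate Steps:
b(K) = 1 (b(K) = -2 + 3 = 1)
p(L, G) = 1
p(-3, -2)*(-129 + ((-5 - 1*3)*2 + 1)*21) = 1*(-129 + ((-5 - 1*3)*2 + 1)*21) = 1*(-129 + ((-5 - 3)*2 + 1)*21) = 1*(-129 + (-8*2 + 1)*21) = 1*(-129 + (-16 + 1)*21) = 1*(-129 - 15*21) = 1*(-129 - 315) = 1*(-444) = -444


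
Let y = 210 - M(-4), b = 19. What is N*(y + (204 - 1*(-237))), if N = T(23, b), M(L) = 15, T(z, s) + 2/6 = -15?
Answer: -9752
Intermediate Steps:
T(z, s) = -46/3 (T(z, s) = -⅓ - 15 = -46/3)
y = 195 (y = 210 - 1*15 = 210 - 15 = 195)
N = -46/3 ≈ -15.333
N*(y + (204 - 1*(-237))) = -46*(195 + (204 - 1*(-237)))/3 = -46*(195 + (204 + 237))/3 = -46*(195 + 441)/3 = -46/3*636 = -9752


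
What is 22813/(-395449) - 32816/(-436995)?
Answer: 3007887449/172809235755 ≈ 0.017406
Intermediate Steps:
22813/(-395449) - 32816/(-436995) = 22813*(-1/395449) - 32816*(-1/436995) = -22813/395449 + 32816/436995 = 3007887449/172809235755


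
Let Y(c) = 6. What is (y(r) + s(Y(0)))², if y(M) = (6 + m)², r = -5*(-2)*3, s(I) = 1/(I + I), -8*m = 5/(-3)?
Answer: 495018001/331776 ≈ 1492.0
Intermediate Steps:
m = 5/24 (m = -5/(8*(-3)) = -5*(-1)/(8*3) = -⅛*(-5/3) = 5/24 ≈ 0.20833)
s(I) = 1/(2*I)
r = 30 (r = 10*3 = 30)
y(M) = 22201/576 (y(M) = (6 + 5/24)² = (149/24)² = 22201/576)
(y(r) + s(Y(0)))² = (22201/576 + (½)/6)² = (22201/576 + (½)*(⅙))² = (22201/576 + 1/12)² = (22249/576)² = 495018001/331776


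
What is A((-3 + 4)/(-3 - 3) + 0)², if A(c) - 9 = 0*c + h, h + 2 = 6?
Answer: 169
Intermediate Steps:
h = 4 (h = -2 + 6 = 4)
A(c) = 13 (A(c) = 9 + (0*c + 4) = 9 + (0 + 4) = 9 + 4 = 13)
A((-3 + 4)/(-3 - 3) + 0)² = 13² = 169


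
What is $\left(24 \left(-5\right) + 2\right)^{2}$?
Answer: $13924$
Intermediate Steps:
$\left(24 \left(-5\right) + 2\right)^{2} = \left(-120 + 2\right)^{2} = \left(-118\right)^{2} = 13924$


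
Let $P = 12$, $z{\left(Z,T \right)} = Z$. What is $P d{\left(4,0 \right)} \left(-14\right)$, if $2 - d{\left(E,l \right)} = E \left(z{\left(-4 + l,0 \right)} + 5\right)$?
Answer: $336$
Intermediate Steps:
$d{\left(E,l \right)} = 2 - E \left(1 + l\right)$ ($d{\left(E,l \right)} = 2 - E \left(\left(-4 + l\right) + 5\right) = 2 - E \left(1 + l\right)$)
$P d{\left(4,0 \right)} \left(-14\right) = 12 \left(2 - 4 - 4 \cdot 0\right) \left(-14\right) = 12 \left(2 - 4 + 0\right) \left(-14\right) = 12 \left(-2\right) \left(-14\right) = \left(-24\right) \left(-14\right) = 336$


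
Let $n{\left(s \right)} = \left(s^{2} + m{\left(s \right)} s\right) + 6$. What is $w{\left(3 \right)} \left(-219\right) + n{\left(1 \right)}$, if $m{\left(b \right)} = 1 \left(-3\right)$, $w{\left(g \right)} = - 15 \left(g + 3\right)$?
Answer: $19714$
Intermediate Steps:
$w{\left(g \right)} = -45 - 15 g$ ($w{\left(g \right)} = - 15 \left(3 + g\right) = -45 - 15 g$)
$m{\left(b \right)} = -3$
$n{\left(s \right)} = 6 + s^{2} - 3 s$ ($n{\left(s \right)} = \left(s^{2} - 3 s\right) + 6 = 6 + s^{2} - 3 s$)
$w{\left(3 \right)} \left(-219\right) + n{\left(1 \right)} = \left(-45 - 45\right) \left(-219\right) + \left(6 + 1^{2} - 3\right) = \left(-45 - 45\right) \left(-219\right) + \left(6 + 1 - 3\right) = \left(-90\right) \left(-219\right) + 4 = 19710 + 4 = 19714$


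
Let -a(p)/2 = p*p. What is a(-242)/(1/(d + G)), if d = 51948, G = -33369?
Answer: -2176121112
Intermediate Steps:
a(p) = -2*p² (a(p) = -2*p*p = -2*p²)
a(-242)/(1/(d + G)) = (-2*(-242)²)/(1/(51948 - 33369)) = (-2*58564)/(1/18579) = -117128/1/18579 = -117128*18579 = -2176121112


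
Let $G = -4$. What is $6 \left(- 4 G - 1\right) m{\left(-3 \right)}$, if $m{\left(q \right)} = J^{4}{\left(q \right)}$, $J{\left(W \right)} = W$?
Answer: $7290$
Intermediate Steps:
$m{\left(q \right)} = q^{4}$
$6 \left(- 4 G - 1\right) m{\left(-3 \right)} = 6 \left(\left(-4\right) \left(-4\right) - 1\right) \left(-3\right)^{4} = 6 \left(16 - 1\right) 81 = 6 \cdot 15 \cdot 81 = 90 \cdot 81 = 7290$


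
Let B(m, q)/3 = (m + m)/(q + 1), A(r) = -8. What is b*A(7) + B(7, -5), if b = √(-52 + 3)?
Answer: -21/2 - 56*I ≈ -10.5 - 56.0*I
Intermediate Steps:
B(m, q) = 6*m/(1 + q) (B(m, q) = 3*((m + m)/(q + 1)) = 3*((2*m)/(1 + q)) = 3*(2*m/(1 + q)) = 6*m/(1 + q))
b = 7*I (b = √(-49) = 7*I ≈ 7.0*I)
b*A(7) + B(7, -5) = (7*I)*(-8) + 6*7/(1 - 5) = -56*I + 6*7/(-4) = -56*I + 6*7*(-¼) = -56*I - 21/2 = -21/2 - 56*I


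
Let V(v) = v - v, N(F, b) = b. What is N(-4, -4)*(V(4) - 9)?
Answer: 36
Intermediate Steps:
V(v) = 0
N(-4, -4)*(V(4) - 9) = -4*(0 - 9) = -4*(-9) = 36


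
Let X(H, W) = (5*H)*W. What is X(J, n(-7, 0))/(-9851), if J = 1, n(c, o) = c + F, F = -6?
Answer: 65/9851 ≈ 0.0065983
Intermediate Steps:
n(c, o) = -6 + c (n(c, o) = c - 6 = -6 + c)
X(H, W) = 5*H*W
X(J, n(-7, 0))/(-9851) = (5*1*(-6 - 7))/(-9851) = (5*1*(-13))*(-1/9851) = -65*(-1/9851) = 65/9851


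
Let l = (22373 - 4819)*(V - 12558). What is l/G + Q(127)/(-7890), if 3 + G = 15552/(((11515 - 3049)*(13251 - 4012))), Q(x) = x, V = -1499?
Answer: 564007928470252047/6856601990 ≈ 8.2258e+7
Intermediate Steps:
l = -246756578 (l = (22373 - 4819)*(-1499 - 12558) = 17554*(-14057) = -246756578)
G = -39106095/13036229 (G = -3 + 15552/(((11515 - 3049)*(13251 - 4012))) = -3 + 15552/((8466*9239)) = -3 + 15552/78217374 = -3 + 15552*(1/78217374) = -3 + 2592/13036229 = -39106095/13036229 ≈ -2.9998)
l/G + Q(127)/(-7890) = -246756578/(-39106095/13036229) + 127/(-7890) = -246756578*(-13036229/39106095) + 127*(-1/7890) = 3216775258064362/39106095 - 127/7890 = 564007928470252047/6856601990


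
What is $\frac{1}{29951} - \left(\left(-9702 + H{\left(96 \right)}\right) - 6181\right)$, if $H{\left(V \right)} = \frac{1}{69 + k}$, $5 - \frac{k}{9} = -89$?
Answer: $\frac{7135675519}{449265} \approx 15883.0$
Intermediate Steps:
$k = 846$ ($k = 45 - -801 = 45 + 801 = 846$)
$H{\left(V \right)} = \frac{1}{915}$ ($H{\left(V \right)} = \frac{1}{69 + 846} = \frac{1}{915}$)
$\frac{1}{29951} - \left(\left(-9702 + H{\left(96 \right)}\right) - 6181\right) = \frac{1}{29951} - \left(\left(-9702 + \frac{1}{915}\right) - 6181\right) = \frac{1}{29951} - \left(- \frac{8877329}{915} - 6181\right) = \frac{1}{29951} - - \frac{14532944}{915} = \frac{1}{29951} + \frac{14532944}{915} = \frac{7135675519}{449265}$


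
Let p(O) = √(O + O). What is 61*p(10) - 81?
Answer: -81 + 122*√5 ≈ 191.80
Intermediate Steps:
p(O) = √2*√O (p(O) = √(2*O) = √2*√O)
61*p(10) - 81 = 61*(√2*√10) - 81 = 61*(2*√5) - 81 = 122*√5 - 81 = -81 + 122*√5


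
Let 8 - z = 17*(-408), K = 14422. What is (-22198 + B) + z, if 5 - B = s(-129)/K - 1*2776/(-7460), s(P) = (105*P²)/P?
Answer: -410137557913/26897030 ≈ -15248.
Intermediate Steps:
s(P) = 105*P
z = 6944 (z = 8 - 17*(-408) = 8 - 1*(-6936) = 8 + 6936 = 6944)
B = 149737707/26897030 (B = 5 - ((105*(-129))/14422 - 1*2776/(-7460)) = 5 - (-13545*1/14422 - 2776*(-1/7460)) = 5 - (-13545/14422 + 694/1865) = 5 - 1*(-15252557/26897030) = 5 + 15252557/26897030 = 149737707/26897030 ≈ 5.5671)
(-22198 + B) + z = (-22198 + 149737707/26897030) + 6944 = -596910534233/26897030 + 6944 = -410137557913/26897030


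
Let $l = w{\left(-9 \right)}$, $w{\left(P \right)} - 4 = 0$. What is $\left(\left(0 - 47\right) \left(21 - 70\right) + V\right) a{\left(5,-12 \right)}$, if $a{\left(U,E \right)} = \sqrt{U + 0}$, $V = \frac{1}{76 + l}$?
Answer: $\frac{184241 \sqrt{5}}{80} \approx 5149.7$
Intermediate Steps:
$w{\left(P \right)} = 4$ ($w{\left(P \right)} = 4 + 0 = 4$)
$l = 4$
$V = \frac{1}{80}$ ($V = \frac{1}{76 + 4} = \frac{1}{80} \approx 0.0125$)
$a{\left(U,E \right)} = \sqrt{U}$
$\left(\left(0 - 47\right) \left(21 - 70\right) + V\right) a{\left(5,-12 \right)} = \left(\left(0 - 47\right) \left(21 - 70\right) + \frac{1}{80}\right) \sqrt{5} = \left(\left(-47\right) \left(-49\right) + \frac{1}{80}\right) \sqrt{5} = \left(2303 + \frac{1}{80}\right) \sqrt{5} = \frac{184241 \sqrt{5}}{80}$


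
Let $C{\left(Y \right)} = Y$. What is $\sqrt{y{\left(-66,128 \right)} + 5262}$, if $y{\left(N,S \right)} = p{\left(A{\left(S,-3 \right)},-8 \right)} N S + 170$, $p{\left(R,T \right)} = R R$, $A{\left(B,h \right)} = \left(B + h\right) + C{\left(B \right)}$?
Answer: $10 i \sqrt{5407426} \approx 23254.0 i$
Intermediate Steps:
$A{\left(B,h \right)} = h + 2 B$ ($A{\left(B,h \right)} = \left(B + h\right) + B = h + 2 B$)
$p{\left(R,T \right)} = R^{2}$
$y{\left(N,S \right)} = 170 + N S \left(-3 + 2 S\right)^{2}$ ($y{\left(N,S \right)} = \left(-3 + 2 S\right)^{2} N S + 170 = N \left(-3 + 2 S\right)^{2} S + 170 = N S \left(-3 + 2 S\right)^{2} + 170 = 170 + N S \left(-3 + 2 S\right)^{2}$)
$\sqrt{y{\left(-66,128 \right)} + 5262} = \sqrt{\left(170 - 8448 \left(-3 + 2 \cdot 128\right)^{2}\right) + 5262} = \sqrt{\left(170 - 8448 \left(-3 + 256\right)^{2}\right) + 5262} = \sqrt{\left(170 - 8448 \cdot 253^{2}\right) + 5262} = \sqrt{\left(170 - 8448 \cdot 64009\right) + 5262} = \sqrt{\left(170 - 540748032\right) + 5262} = \sqrt{-540747862 + 5262} = \sqrt{-540742600} = 10 i \sqrt{5407426}$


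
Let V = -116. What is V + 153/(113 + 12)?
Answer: -14347/125 ≈ -114.78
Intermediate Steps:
V + 153/(113 + 12) = -116 + 153/(113 + 12) = -116 + 153/125 = -14347/125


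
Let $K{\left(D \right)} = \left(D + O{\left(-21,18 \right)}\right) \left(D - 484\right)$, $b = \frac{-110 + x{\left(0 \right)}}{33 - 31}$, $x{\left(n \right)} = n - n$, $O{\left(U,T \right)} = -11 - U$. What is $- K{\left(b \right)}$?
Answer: $-24255$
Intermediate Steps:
$x{\left(n \right)} = 0$
$b = -55$ ($b = \frac{-110 + 0}{33 - 31} = - \frac{110}{2} = \left(-110\right) \frac{1}{2} = -55$)
$K{\left(D \right)} = \left(-484 + D\right) \left(10 + D\right)$ ($K{\left(D \right)} = \left(D - -10\right) \left(D - 484\right) = \left(D + \left(-11 + 21\right)\right) \left(-484 + D\right) = \left(D + 10\right) \left(-484 + D\right) = \left(10 + D\right) \left(-484 + D\right) = \left(-484 + D\right) \left(10 + D\right)$)
$- K{\left(b \right)} = - (-4840 + \left(-55\right)^{2} - -26070) = - (-4840 + 3025 + 26070) = \left(-1\right) 24255 = -24255$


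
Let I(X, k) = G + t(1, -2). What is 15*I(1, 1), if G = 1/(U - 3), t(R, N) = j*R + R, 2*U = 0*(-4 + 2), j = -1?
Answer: -5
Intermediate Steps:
U = 0 (U = (0*(-4 + 2))/2 = (0*(-2))/2 = (½)*0 = 0)
t(R, N) = 0 (t(R, N) = -R + R = 0)
G = -⅓ (G = 1/(0 - 3) = 1/(-3) = -⅓ ≈ -0.33333)
I(X, k) = -⅓ (I(X, k) = -⅓ + 0 = -⅓)
15*I(1, 1) = 15*(-⅓) = -5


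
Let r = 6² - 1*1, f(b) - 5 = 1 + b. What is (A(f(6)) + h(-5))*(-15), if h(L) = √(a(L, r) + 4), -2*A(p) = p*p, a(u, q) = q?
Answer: 1080 - 15*√39 ≈ 986.33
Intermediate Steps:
f(b) = 6 + b (f(b) = 5 + (1 + b) = 6 + b)
r = 35 (r = 36 - 1 = 35)
A(p) = -p²/2 (A(p) = -p*p/2 = -p²/2)
h(L) = √39 (h(L) = √(35 + 4) = √39)
(A(f(6)) + h(-5))*(-15) = (-(6 + 6)²/2 + √39)*(-15) = (-½*12² + √39)*(-15) = (-½*144 + √39)*(-15) = (-72 + √39)*(-15) = 1080 - 15*√39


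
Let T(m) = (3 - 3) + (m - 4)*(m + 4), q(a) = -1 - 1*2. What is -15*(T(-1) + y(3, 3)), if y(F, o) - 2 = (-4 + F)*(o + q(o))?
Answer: 195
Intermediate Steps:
q(a) = -3 (q(a) = -1 - 2 = -3)
T(m) = (-4 + m)*(4 + m) (T(m) = 0 + (-4 + m)*(4 + m) = (-4 + m)*(4 + m))
y(F, o) = 2 + (-4 + F)*(-3 + o) (y(F, o) = 2 + (-4 + F)*(o - 3) = 2 + (-4 + F)*(-3 + o))
-15*(T(-1) + y(3, 3)) = -15*((-16 + (-1)²) + (14 - 4*3 - 3*3 + 3*3)) = -15*((-16 + 1) + (14 - 12 - 9 + 9)) = -15*(-15 + 2) = -15*(-13) = 195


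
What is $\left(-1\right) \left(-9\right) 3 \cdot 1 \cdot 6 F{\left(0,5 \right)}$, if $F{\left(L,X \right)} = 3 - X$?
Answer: $-324$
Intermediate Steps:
$\left(-1\right) \left(-9\right) 3 \cdot 1 \cdot 6 F{\left(0,5 \right)} = \left(-1\right) \left(-9\right) 3 \cdot 1 \cdot 6 \left(3 - 5\right) = 9 \cdot 3 \cdot 6 \left(3 - 5\right) = 9 \cdot 18 \left(-2\right) = 162 \left(-2\right) = -324$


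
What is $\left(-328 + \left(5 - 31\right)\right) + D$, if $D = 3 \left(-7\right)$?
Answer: $-375$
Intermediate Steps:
$D = -21$
$\left(-328 + \left(5 - 31\right)\right) + D = \left(-328 + \left(5 - 31\right)\right) - 21 = \left(-328 - 26\right) - 21 = -354 - 21 = -375$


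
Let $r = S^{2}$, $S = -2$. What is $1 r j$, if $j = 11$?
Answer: $44$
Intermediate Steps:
$r = 4$ ($r = \left(-2\right)^{2} = 4$)
$1 r j = 1 \cdot 4 \cdot 11 = 4 \cdot 11 = 44$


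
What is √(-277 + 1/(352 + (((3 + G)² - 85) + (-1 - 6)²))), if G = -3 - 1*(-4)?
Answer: I*√7632929/166 ≈ 16.643*I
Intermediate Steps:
G = 1 (G = -3 + 4 = 1)
√(-277 + 1/(352 + (((3 + G)² - 85) + (-1 - 6)²))) = √(-277 + 1/(352 + (((3 + 1)² - 85) + (-1 - 6)²))) = √(-277 + 1/(352 + ((4² - 85) + (-7)²))) = √(-277 + 1/(352 + ((16 - 85) + 49))) = √(-277 + 1/(352 + (-69 + 49))) = √(-277 + 1/(352 - 20)) = √(-277 + 1/332) = √(-91963/332) = I*√7632929/166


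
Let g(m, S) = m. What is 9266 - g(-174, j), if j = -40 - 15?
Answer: 9440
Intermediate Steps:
j = -55
9266 - g(-174, j) = 9266 - 1*(-174) = 9266 + 174 = 9440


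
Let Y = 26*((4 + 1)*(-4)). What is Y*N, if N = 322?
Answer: -167440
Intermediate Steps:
Y = -520 (Y = 26*(5*(-4)) = 26*(-20) = -520)
Y*N = -520*322 = -167440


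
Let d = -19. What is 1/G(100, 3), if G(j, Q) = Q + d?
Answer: -1/16 ≈ -0.062500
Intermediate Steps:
G(j, Q) = -19 + Q (G(j, Q) = Q - 19 = -19 + Q)
1/G(100, 3) = 1/(-19 + 3) = 1/(-16) = -1/16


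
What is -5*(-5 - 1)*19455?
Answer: 583650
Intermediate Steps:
-5*(-5 - 1)*19455 = -5*(-6)*19455 = 30*19455 = 583650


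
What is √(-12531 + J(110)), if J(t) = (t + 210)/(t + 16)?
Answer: I*√5525051/21 ≈ 111.93*I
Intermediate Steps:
J(t) = (210 + t)/(16 + t)
√(-12531 + J(110)) = √(-12531 + (210 + 110)/(16 + 110)) = √(-12531 + 320/126) = √(-12531 + (1/126)*320) = √(-12531 + 160/63) = √(-789293/63) = I*√5525051/21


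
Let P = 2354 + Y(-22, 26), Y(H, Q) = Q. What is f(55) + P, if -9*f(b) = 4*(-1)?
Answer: 21424/9 ≈ 2380.4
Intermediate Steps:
f(b) = 4/9 (f(b) = -4*(-1)/9 = -⅑*(-4) = 4/9)
P = 2380 (P = 2354 + 26 = 2380)
f(55) + P = 4/9 + 2380 = 21424/9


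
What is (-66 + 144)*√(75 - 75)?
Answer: 0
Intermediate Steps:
(-66 + 144)*√(75 - 75) = 78*√0 = 78*0 = 0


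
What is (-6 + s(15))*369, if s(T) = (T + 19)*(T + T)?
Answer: 374166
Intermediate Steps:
s(T) = 2*T*(19 + T) (s(T) = (19 + T)*(2*T) = 2*T*(19 + T))
(-6 + s(15))*369 = (-6 + 2*15*(19 + 15))*369 = (-6 + 2*15*34)*369 = (-6 + 1020)*369 = 1014*369 = 374166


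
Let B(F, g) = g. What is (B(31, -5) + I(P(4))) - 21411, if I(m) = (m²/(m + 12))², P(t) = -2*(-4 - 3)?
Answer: -3609700/169 ≈ -21359.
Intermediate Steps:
P(t) = 14 (P(t) = -2*(-7) = 14)
I(m) = m⁴/(12 + m)² (I(m) = (m²/(12 + m))² = m⁴/(12 + m)²)
(B(31, -5) + I(P(4))) - 21411 = (-5 + 14⁴/(12 + 14)²) - 21411 = (-5 + 38416/26²) - 21411 = (-5 + 38416*(1/676)) - 21411 = (-5 + 9604/169) - 21411 = 8759/169 - 21411 = -3609700/169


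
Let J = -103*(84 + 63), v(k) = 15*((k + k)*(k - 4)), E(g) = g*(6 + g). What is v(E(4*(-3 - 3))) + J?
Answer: 5531739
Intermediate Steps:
v(k) = 30*k*(-4 + k) (v(k) = 15*((2*k)*(-4 + k)) = 15*(2*k*(-4 + k)) = 30*k*(-4 + k))
J = -15141 (J = -103*147 = -15141)
v(E(4*(-3 - 3))) + J = 30*((4*(-3 - 3))*(6 + 4*(-3 - 3)))*(-4 + (4*(-3 - 3))*(6 + 4*(-3 - 3))) - 15141 = 30*((4*(-6))*(6 + 4*(-6)))*(-4 + (4*(-6))*(6 + 4*(-6))) - 15141 = 30*(-24*(6 - 24))*(-4 - 24*(6 - 24)) - 15141 = 30*(-24*(-18))*(-4 - 24*(-18)) - 15141 = 30*432*(-4 + 432) - 15141 = 30*432*428 - 15141 = 5546880 - 15141 = 5531739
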